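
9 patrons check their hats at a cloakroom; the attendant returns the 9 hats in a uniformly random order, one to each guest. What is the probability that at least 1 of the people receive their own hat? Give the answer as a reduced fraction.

28673/45360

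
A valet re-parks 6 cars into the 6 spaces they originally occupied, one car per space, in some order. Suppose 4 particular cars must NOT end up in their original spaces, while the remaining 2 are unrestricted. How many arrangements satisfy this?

362

Inclusion-exclusion on the 4 forbidden self-matches:
Σ_{j=0}^{4} (-1)^j C(4,j)(6-j)!
= C(4,0)·6! - C(4,1)·5! + C(4,2)·4! - C(4,3)·3! + C(4,4)·2!
= 720 - 480 + 144 - 24 + 2
= 362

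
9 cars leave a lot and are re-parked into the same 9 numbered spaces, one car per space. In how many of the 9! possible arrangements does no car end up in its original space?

133496

By inclusion-exclusion, !9 = Σ (-1)^k · 9!/k! for k=0..9
= 9! - 9!/1! + 9!/2! - 9!/3! + 9!/4! - 9!/5! + 9!/6! - 9!/7! + 9!/8! - 9!/9!
= 362880 - 362880 + 181440 - 60480 + 15120 - 3024 + 504 - 72 + 9 - 1
= 133496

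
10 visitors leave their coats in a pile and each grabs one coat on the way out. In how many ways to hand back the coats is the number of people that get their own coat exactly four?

55650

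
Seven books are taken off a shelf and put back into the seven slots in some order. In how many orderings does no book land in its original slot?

1854

!7 is the nearest integer to 7!/e.
7! = 5040, and 5040/e ≈ 1854.11, so !7 = 1854.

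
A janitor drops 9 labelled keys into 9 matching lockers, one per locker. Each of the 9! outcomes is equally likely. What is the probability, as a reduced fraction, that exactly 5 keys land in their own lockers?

1/320

Favorable outcomes: C(9,5)·!4 = 126·9 = 1134.
Total outcomes: 9! = 362880.
Probability = 1134/362880 = 1/320.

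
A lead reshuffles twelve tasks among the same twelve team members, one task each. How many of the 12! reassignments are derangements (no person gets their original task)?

176214841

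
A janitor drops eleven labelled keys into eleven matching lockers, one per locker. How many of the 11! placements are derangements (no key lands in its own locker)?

14684570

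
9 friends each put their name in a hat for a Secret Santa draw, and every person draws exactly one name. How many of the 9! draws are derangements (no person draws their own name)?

133496

!9 = 9! · Σ_{k=0}^{9} (-1)^k/k!
= 9! - 9!/1! + 9!/2! - 9!/3! + 9!/4! - 9!/5! + 9!/6! - 9!/7! + 9!/8! - 9!/9!
= 362880 - 362880 + 181440 - 60480 + 15120 - 3024 + 504 - 72 + 9 - 1
= 133496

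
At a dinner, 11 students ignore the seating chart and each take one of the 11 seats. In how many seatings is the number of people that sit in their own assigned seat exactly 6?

20328

Pick the 6 fixed positions: C(11,6) = 462 ways.
The remaining 5 must be deranged: !5 = 44.
Total: 462 × 44 = 20328.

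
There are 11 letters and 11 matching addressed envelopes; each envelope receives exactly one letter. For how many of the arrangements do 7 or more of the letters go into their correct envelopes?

Sum C(11,i)·!(11-i) for i = 7..11:
  i=7: C(11,7)·!4 = 330·9 = 2970
  i=8: C(11,8)·!3 = 165·2 = 330
  i=9: C(11,9)·!2 = 55·1 = 55
  i=10: C(11,10)·!1 = 11·0 = 0
  i=11: C(11,11)·!0 = 1·1 = 1
Total = 3356.

3356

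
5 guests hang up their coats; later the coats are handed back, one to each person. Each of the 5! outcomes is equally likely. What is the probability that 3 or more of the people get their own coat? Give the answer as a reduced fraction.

11/120

Favorable outcomes: Σ_{i≥3} C(5,i)·!(5-i) = 10·1 + 5·0 + 1·1 = 11.
Total outcomes: 5! = 120.
Probability = 11/120 = 11/120.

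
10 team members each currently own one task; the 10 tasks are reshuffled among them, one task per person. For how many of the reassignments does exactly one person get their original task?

1334960

Pick the single fixed position: C(10,1) = 10 ways.
The other 9 form a derangement: !9 = 133496.
Total: 10 × 133496 = 1334960.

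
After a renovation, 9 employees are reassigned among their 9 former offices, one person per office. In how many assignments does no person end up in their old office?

133496

Use !n = n·!(n-1) + (-1)^n.
!9 = 9·14833 - 1 = 133496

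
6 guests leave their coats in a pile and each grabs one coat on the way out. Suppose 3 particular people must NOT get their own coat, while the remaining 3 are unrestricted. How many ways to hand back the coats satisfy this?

426

Inclusion-exclusion on the 3 forbidden self-matches:
Σ_{j=0}^{3} (-1)^j C(3,j)(6-j)!
= C(3,0)·6! - C(3,1)·5! + C(3,2)·4! - C(3,3)·3!
= 720 - 360 + 72 - 6
= 426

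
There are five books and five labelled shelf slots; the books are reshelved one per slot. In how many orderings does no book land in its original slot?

44

!5 is the nearest integer to 5!/e.
5! = 120, and 120/e ≈ 44.15, so !5 = 44.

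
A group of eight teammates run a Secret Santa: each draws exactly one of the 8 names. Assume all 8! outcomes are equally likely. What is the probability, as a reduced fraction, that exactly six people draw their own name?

1/1440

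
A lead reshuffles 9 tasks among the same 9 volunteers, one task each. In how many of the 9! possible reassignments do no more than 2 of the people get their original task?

333737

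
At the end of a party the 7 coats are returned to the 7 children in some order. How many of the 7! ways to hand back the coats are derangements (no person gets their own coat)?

1854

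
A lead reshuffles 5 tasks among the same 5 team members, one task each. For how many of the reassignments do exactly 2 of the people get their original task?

20

Pick the 2 fixed positions: C(5,2) = 10 ways.
The other 3 form a derangement: !3 = 2.
Total: 10 × 2 = 20.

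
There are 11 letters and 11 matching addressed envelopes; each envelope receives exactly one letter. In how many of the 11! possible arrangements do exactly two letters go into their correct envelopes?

7342280

Pick the 2 fixed positions: C(11,2) = 55 ways.
The remaining 9 must be deranged: !9 = 133496.
Total: 55 × 133496 = 7342280.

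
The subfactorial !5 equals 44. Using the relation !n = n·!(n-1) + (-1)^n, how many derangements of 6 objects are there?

!6 = 6·44 + 1 = 265.

265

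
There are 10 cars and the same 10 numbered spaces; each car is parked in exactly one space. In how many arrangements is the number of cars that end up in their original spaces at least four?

68914

Sum C(10,i)·!(10-i) for i = 4..10:
  i=4: C(10,4)·!6 = 210·265 = 55650
  i=5: C(10,5)·!5 = 252·44 = 11088
  i=6: C(10,6)·!4 = 210·9 = 1890
  i=7: C(10,7)·!3 = 120·2 = 240
  i=8: C(10,8)·!2 = 45·1 = 45
  i=9: C(10,9)·!1 = 10·0 = 0
  i=10: C(10,10)·!0 = 1·1 = 1
Total = 68914.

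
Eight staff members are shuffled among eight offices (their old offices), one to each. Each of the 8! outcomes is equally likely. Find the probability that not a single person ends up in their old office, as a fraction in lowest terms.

2119/5760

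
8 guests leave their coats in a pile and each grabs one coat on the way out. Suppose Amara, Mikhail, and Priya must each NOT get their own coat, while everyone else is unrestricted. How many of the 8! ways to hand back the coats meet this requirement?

Let A_j be the event that the j-th constrained one is fixed. By inclusion-exclusion over the 3 events:
Σ_{j=0}^{3} (-1)^j C(3,j)(8-j)!
= C(3,0)·8! - C(3,1)·7! + C(3,2)·6! - C(3,3)·5!
= 40320 - 15120 + 2160 - 120
= 27240

27240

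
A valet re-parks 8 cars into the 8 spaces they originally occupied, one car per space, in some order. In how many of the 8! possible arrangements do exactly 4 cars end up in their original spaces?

Choose which 4 of the 8 are fixed: C(8,4) = 70.
The remaining 4 must be deranged: !4 = 9.
Total: 70 × 9 = 630.

630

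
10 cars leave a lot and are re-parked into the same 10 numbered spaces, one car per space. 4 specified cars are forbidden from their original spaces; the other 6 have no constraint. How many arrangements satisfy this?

2399760

Inclusion-exclusion on the 4 forbidden self-matches:
Σ_{j=0}^{4} (-1)^j C(4,j)(10-j)!
= C(4,0)·10! - C(4,1)·9! + C(4,2)·8! - C(4,3)·7! + C(4,4)·6!
= 3628800 - 1451520 + 241920 - 20160 + 720
= 2399760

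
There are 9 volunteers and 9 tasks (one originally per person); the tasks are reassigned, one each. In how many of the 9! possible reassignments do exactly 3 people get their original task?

22260

Pick the 3 fixed positions: C(9,3) = 84 ways.
The remaining 6 must be deranged: !6 = 265.
Total: 84 × 265 = 22260.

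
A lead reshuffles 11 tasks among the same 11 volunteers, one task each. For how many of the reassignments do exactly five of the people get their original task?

Pick the 5 fixed positions: C(11,5) = 462 ways.
The remaining 6 must be deranged: !6 = 265.
Total: 462 × 265 = 122430.

122430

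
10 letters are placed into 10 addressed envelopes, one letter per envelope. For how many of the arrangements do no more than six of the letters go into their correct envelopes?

Sum C(10,i)·!(10-i) for i = 0..6:
  i=0: C(10,0)·!10 = 1·1334961 = 1334961
  i=1: C(10,1)·!9 = 10·133496 = 1334960
  i=2: C(10,2)·!8 = 45·14833 = 667485
  i=3: C(10,3)·!7 = 120·1854 = 222480
  i=4: C(10,4)·!6 = 210·265 = 55650
  i=5: C(10,5)·!5 = 252·44 = 11088
  i=6: C(10,6)·!4 = 210·9 = 1890
Total = 3628514.

3628514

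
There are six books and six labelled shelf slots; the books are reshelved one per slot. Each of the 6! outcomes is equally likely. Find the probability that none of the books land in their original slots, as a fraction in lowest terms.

53/144

Favorable outcomes: !6 = 265.
Total outcomes: 6! = 720.
Probability = 265/720 = 53/144.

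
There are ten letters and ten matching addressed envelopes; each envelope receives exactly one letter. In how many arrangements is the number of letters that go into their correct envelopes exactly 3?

Choose which 3 of the 10 are fixed: C(10,3) = 120.
The remaining 7 must be deranged: !7 = 1854.
Total: 120 × 1854 = 222480.

222480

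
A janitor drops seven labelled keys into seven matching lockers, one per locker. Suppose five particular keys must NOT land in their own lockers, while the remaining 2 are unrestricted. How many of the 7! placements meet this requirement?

2428

Let A_j be the event that the j-th constrained one is fixed. By inclusion-exclusion over the 5 events:
Σ_{j=0}^{5} (-1)^j C(5,j)(7-j)!
= C(5,0)·7! - C(5,1)·6! + C(5,2)·5! - C(5,3)·4! + C(5,4)·3! - C(5,5)·2!
= 5040 - 3600 + 1200 - 240 + 30 - 2
= 2428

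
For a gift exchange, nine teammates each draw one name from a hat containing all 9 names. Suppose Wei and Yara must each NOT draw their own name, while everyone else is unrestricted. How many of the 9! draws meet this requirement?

287280

Let A_j be the event that the j-th constrained one is fixed. By inclusion-exclusion over the 2 events:
Σ_{j=0}^{2} (-1)^j C(2,j)(9-j)!
= C(2,0)·9! - C(2,1)·8! + C(2,2)·7!
= 362880 - 80640 + 5040
= 287280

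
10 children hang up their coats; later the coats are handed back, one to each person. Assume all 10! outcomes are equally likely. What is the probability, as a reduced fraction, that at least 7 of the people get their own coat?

Favorable outcomes: Σ_{i≥7} C(10,i)·!(10-i) = 120·2 + 45·1 + 10·0 + 1·1 = 286.
Total outcomes: 10! = 3628800.
Probability = 286/3628800 = 143/1814400.

143/1814400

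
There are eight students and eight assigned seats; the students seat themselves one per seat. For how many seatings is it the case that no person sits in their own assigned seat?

!8 = 8! · Σ_{k=0}^{8} (-1)^k/k!
= 8! - 8!/1! + 8!/2! - 8!/3! + 8!/4! - 8!/5! + 8!/6! - 8!/7! + 8!/8!
= 40320 - 40320 + 20160 - 6720 + 1680 - 336 + 56 - 8 + 1
= 14833

14833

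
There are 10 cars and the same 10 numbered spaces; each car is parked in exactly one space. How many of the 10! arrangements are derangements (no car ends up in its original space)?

The subfactorial !10 = [10!/e] (nearest integer).
10! = 3628800, and 3628800/e ≈ 1334960.92, so !10 = 1334961.

1334961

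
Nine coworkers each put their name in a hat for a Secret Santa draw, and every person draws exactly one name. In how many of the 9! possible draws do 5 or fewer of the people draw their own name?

362675

Sum C(9,i)·!(9-i) for i = 0..5:
  i=0: C(9,0)·!9 = 1·133496 = 133496
  i=1: C(9,1)·!8 = 9·14833 = 133497
  i=2: C(9,2)·!7 = 36·1854 = 66744
  i=3: C(9,3)·!6 = 84·265 = 22260
  i=4: C(9,4)·!5 = 126·44 = 5544
  i=5: C(9,5)·!4 = 126·9 = 1134
Total = 362675.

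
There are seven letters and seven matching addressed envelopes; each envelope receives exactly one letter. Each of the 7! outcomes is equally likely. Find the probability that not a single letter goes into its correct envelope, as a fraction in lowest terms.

103/280

Favorable outcomes: !7 = 1854.
Total outcomes: 7! = 5040.
Probability = 1854/5040 = 103/280.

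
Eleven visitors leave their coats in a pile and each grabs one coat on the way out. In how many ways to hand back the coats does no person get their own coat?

14684570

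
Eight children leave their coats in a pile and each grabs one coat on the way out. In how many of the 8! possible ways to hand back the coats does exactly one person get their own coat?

14832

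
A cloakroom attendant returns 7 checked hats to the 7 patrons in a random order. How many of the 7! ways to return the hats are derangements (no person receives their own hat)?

Recurrence: !7 = 7·!6 + (-1)^7.
!7 = 7·265 - 1 = 1854

1854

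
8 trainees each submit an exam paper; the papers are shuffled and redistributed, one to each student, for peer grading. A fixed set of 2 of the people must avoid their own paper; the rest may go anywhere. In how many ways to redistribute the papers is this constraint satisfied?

Let A_j be the event that the j-th constrained one is fixed. By inclusion-exclusion over the 2 events:
Σ_{j=0}^{2} (-1)^j C(2,j)(8-j)!
= C(2,0)·8! - C(2,1)·7! + C(2,2)·6!
= 40320 - 10080 + 720
= 30960

30960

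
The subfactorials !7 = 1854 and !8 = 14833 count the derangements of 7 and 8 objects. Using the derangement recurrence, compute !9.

!9 = (9-1)·(!8 + !7) = 8·(14833 + 1854) = 8·16687 = 133496.

133496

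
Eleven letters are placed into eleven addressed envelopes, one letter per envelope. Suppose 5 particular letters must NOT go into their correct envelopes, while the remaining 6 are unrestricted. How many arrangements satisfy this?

25022880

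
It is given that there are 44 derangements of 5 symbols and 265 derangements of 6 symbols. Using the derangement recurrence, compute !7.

1854

!7 = (7-1)·(!6 + !5) = 6·(265 + 44) = 6·309 = 1854.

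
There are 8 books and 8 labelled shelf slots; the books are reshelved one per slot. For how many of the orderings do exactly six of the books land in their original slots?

28

Choose which 6 of the 8 are fixed: C(8,6) = 28.
The other 2 form a derangement: !2 = 1.
Total: 28 × 1 = 28.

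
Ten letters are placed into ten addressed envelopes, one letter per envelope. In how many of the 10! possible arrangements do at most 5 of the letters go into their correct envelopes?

# with exactly i fixed is C(10,i)·!(10-i); sum over i=0..5:
  i=0: C(10,0)·!10 = 1·1334961 = 1334961
  i=1: C(10,1)·!9 = 10·133496 = 1334960
  i=2: C(10,2)·!8 = 45·14833 = 667485
  i=3: C(10,3)·!7 = 120·1854 = 222480
  i=4: C(10,4)·!6 = 210·265 = 55650
  i=5: C(10,5)·!5 = 252·44 = 11088
Total = 3626624.

3626624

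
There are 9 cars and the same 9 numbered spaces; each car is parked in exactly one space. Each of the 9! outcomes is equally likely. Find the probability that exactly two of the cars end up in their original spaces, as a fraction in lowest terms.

Favorable outcomes: C(9,2)·!7 = 36·1854 = 66744.
Total outcomes: 9! = 362880.
Probability = 66744/362880 = 103/560.

103/560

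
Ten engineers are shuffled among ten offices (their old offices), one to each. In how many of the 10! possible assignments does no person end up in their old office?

The subfactorial !10 = [10!/e] (nearest integer).
10! = 3628800, and 3628800/e ≈ 1334960.92, so !10 = 1334961.

1334961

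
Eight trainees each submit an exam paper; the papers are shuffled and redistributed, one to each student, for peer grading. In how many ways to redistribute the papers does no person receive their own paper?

14833

Use !n = n·!(n-1) + (-1)^n.
!8 = 8·1854 + 1 = 14833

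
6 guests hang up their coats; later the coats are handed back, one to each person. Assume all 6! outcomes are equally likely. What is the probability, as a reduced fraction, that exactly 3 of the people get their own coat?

1/18

Favorable outcomes: C(6,3)·!3 = 20·2 = 40.
Total outcomes: 6! = 720.
Probability = 40/720 = 1/18.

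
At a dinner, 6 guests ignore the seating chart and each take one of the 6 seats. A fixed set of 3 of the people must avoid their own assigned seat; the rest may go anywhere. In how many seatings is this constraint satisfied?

426

Inclusion-exclusion on the 3 forbidden self-matches:
Σ_{j=0}^{3} (-1)^j C(3,j)(6-j)!
= C(3,0)·6! - C(3,1)·5! + C(3,2)·4! - C(3,3)·3!
= 720 - 360 + 72 - 6
= 426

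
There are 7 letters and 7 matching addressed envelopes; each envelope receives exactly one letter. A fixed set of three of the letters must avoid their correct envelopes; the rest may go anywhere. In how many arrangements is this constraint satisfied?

Let A_j be the event that the j-th constrained one is fixed. By inclusion-exclusion over the 3 events:
Σ_{j=0}^{3} (-1)^j C(3,j)(7-j)!
= C(3,0)·7! - C(3,1)·6! + C(3,2)·5! - C(3,3)·4!
= 5040 - 2160 + 360 - 24
= 3216

3216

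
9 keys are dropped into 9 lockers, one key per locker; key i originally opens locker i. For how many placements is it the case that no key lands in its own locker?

The subfactorial !9 = [9!/e] (nearest integer).
9! = 362880, and 362880/e ≈ 133496.09, so !9 = 133496.

133496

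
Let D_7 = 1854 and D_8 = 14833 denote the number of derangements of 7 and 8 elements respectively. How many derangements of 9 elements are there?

133496

D_9 = (9-1)·(D_8 + D_7) = 8·(14833 + 1854) = 8·16687 = 133496.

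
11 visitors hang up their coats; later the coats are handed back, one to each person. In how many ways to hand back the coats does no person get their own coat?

!11 is the nearest integer to 11!/e.
11! = 39916800, and 39916800/e ≈ 14684570.08, so !11 = 14684570.

14684570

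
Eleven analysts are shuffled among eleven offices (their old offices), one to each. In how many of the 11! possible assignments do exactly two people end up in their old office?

7342280

Choose which 2 of the 11 are fixed: C(11,2) = 55.
The other 9 form a derangement: !9 = 133496.
Total: 55 × 133496 = 7342280.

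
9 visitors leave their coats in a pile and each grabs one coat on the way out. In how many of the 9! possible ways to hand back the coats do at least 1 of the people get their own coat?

Sum C(9,i)·!(9-i) for i = 1..9:
  i=1: C(9,1)·!8 = 9·14833 = 133497
  i=2: C(9,2)·!7 = 36·1854 = 66744
  i=3: C(9,3)·!6 = 84·265 = 22260
  i=4: C(9,4)·!5 = 126·44 = 5544
  i=5: C(9,5)·!4 = 126·9 = 1134
  i=6: C(9,6)·!3 = 84·2 = 168
  i=7: C(9,7)·!2 = 36·1 = 36
  i=8: C(9,8)·!1 = 9·0 = 0
  i=9: C(9,9)·!0 = 1·1 = 1
Total = 229384.

229384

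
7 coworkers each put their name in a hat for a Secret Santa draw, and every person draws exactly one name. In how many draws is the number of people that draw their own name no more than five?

5039

Sum C(7,i)·!(7-i) for i = 0..5:
  i=0: C(7,0)·!7 = 1·1854 = 1854
  i=1: C(7,1)·!6 = 7·265 = 1855
  i=2: C(7,2)·!5 = 21·44 = 924
  i=3: C(7,3)·!4 = 35·9 = 315
  i=4: C(7,4)·!3 = 35·2 = 70
  i=5: C(7,5)·!2 = 21·1 = 21
Total = 5039.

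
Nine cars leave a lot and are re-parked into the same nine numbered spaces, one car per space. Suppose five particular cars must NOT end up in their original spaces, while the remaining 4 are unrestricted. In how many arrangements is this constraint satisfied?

Inclusion-exclusion on the 5 forbidden self-matches:
Σ_{j=0}^{5} (-1)^j C(5,j)(9-j)!
= C(5,0)·9! - C(5,1)·8! + C(5,2)·7! - C(5,3)·6! + C(5,4)·5! - C(5,5)·4!
= 362880 - 201600 + 50400 - 7200 + 600 - 24
= 205056

205056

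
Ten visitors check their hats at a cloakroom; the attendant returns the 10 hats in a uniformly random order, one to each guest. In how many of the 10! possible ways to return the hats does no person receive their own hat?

Use !n = (n-1)(!(n-1) + !(n-2)).
!10 = 9·(133496 + 14833) = 9·148329 = 1334961

1334961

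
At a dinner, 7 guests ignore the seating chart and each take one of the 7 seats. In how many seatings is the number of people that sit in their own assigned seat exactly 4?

70

Choose which 4 of the 7 are fixed: C(7,4) = 35.
The remaining 3 must be deranged: !3 = 2.
Total: 35 × 2 = 70.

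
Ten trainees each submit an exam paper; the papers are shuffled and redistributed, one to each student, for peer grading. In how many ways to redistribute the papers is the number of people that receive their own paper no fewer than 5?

13264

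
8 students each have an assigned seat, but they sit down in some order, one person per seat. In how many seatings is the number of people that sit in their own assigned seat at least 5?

Sum C(8,i)·!(8-i) for i = 5..8:
  i=5: C(8,5)·!3 = 56·2 = 112
  i=6: C(8,6)·!2 = 28·1 = 28
  i=7: C(8,7)·!1 = 8·0 = 0
  i=8: C(8,8)·!0 = 1·1 = 1
Total = 141.

141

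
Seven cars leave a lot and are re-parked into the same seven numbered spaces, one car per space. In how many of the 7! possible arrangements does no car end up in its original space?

The number of derangements of 7 is !7 = Σ_{k=0}^{7} (-1)^k·7!/k!
= 7! - 7!/1! + 7!/2! - 7!/3! + 7!/4! - 7!/5! + 7!/6! - 7!/7!
= 5040 - 5040 + 2520 - 840 + 210 - 42 + 7 - 1
= 1854

1854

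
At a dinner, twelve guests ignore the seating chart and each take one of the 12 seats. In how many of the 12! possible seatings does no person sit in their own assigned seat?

Use !n = n·!(n-1) + (-1)^n.
!12 = 12·14684570 + 1 = 176214841

176214841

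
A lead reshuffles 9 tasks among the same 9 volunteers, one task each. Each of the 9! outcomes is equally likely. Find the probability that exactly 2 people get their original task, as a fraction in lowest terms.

Favorable outcomes: C(9,2)·!7 = 36·1854 = 66744.
Total outcomes: 9! = 362880.
Probability = 66744/362880 = 103/560.

103/560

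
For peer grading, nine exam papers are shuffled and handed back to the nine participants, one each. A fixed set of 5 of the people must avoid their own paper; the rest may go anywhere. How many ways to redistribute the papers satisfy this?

Inclusion-exclusion on the 5 forbidden self-matches:
Σ_{j=0}^{5} (-1)^j C(5,j)(9-j)!
= C(5,0)·9! - C(5,1)·8! + C(5,2)·7! - C(5,3)·6! + C(5,4)·5! - C(5,5)·4!
= 362880 - 201600 + 50400 - 7200 + 600 - 24
= 205056

205056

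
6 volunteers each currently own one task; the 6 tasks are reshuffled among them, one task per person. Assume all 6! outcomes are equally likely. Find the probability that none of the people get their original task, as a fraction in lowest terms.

Favorable outcomes: !6 = 265.
Total outcomes: 6! = 720.
Probability = 265/720 = 53/144.

53/144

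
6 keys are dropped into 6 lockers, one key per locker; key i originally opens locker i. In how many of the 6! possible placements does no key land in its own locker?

265

Use !n = n·!(n-1) + (-1)^n.
!6 = 6·44 + 1 = 265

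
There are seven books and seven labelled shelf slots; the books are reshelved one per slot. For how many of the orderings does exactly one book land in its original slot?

1855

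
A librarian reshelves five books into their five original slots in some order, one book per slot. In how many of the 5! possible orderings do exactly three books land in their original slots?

10

Choose which 3 of the 5 are fixed: C(5,3) = 10.
The other 2 form a derangement: !2 = 1.
Total: 10 × 1 = 10.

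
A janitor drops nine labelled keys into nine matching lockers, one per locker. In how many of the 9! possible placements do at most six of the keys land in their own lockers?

362843

Sum C(9,i)·!(9-i) for i = 0..6:
  i=0: C(9,0)·!9 = 1·133496 = 133496
  i=1: C(9,1)·!8 = 9·14833 = 133497
  i=2: C(9,2)·!7 = 36·1854 = 66744
  i=3: C(9,3)·!6 = 84·265 = 22260
  i=4: C(9,4)·!5 = 126·44 = 5544
  i=5: C(9,5)·!4 = 126·9 = 1134
  i=6: C(9,6)·!3 = 84·2 = 168
Total = 362843.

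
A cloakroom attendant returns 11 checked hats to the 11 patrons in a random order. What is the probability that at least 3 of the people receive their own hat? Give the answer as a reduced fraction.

3205379/39916800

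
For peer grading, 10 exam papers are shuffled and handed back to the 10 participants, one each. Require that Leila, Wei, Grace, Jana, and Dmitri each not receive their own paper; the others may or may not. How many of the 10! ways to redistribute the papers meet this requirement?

2170680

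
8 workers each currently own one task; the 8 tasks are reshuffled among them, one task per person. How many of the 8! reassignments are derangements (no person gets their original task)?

The subfactorial !8 = [8!/e] (nearest integer).
8! = 40320, and 40320/e ≈ 14832.90, so !8 = 14833.

14833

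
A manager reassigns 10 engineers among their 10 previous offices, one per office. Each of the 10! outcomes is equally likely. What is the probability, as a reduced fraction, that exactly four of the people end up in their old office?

Favorable outcomes: C(10,4)·!6 = 210·265 = 55650.
Total outcomes: 10! = 3628800.
Probability = 55650/3628800 = 53/3456.

53/3456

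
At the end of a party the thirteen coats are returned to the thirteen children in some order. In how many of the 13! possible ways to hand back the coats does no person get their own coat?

!13 = 13! · Σ_{k=0}^{13} (-1)^k/k!
= 13! - 13!/1! + 13!/2! - 13!/3! + 13!/4! - 13!/5! + 13!/6! - 13!/7! + 13!/8! - 13!/9! + 13!/10! - 13!/11! + 13!/12! - 13!/13!
= 6227020800 - 6227020800 + 3113510400 - 1037836800 + 259459200 - 51891840 + 8648640 - 1235520 + 154440 - 17160 + 1716 - 156 + 13 - 1
= 2290792932

2290792932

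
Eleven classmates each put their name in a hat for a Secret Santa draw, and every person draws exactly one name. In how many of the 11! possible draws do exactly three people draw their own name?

2447445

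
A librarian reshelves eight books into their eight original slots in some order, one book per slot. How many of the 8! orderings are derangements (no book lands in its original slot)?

The subfactorial !8 = [8!/e] (nearest integer).
8! = 40320, and 40320/e ≈ 14832.90, so !8 = 14833.

14833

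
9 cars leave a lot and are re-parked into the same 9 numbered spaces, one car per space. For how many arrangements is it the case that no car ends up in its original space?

The subfactorial !9 = [9!/e] (nearest integer).
9! = 362880, and 362880/e ≈ 133496.09, so !9 = 133496.

133496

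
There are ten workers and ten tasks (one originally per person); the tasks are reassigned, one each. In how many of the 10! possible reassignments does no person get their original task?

!10 is the nearest integer to 10!/e.
10! = 3628800, and 3628800/e ≈ 1334960.92, so !10 = 1334961.

1334961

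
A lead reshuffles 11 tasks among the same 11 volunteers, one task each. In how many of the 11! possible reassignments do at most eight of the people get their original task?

Sum C(11,i)·!(11-i) for i = 0..8:
  i=0: C(11,0)·!11 = 1·14684570 = 14684570
  i=1: C(11,1)·!10 = 11·1334961 = 14684571
  i=2: C(11,2)·!9 = 55·133496 = 7342280
  i=3: C(11,3)·!8 = 165·14833 = 2447445
  i=4: C(11,4)·!7 = 330·1854 = 611820
  i=5: C(11,5)·!6 = 462·265 = 122430
  i=6: C(11,6)·!5 = 462·44 = 20328
  i=7: C(11,7)·!4 = 330·9 = 2970
  i=8: C(11,8)·!3 = 165·2 = 330
Total = 39916744.

39916744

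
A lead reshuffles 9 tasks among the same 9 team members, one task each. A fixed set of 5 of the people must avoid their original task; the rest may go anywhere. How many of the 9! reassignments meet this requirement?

Let A_j be the event that the j-th constrained one is fixed. By inclusion-exclusion over the 5 events:
Σ_{j=0}^{5} (-1)^j C(5,j)(9-j)!
= C(5,0)·9! - C(5,1)·8! + C(5,2)·7! - C(5,3)·6! + C(5,4)·5! - C(5,5)·4!
= 362880 - 201600 + 50400 - 7200 + 600 - 24
= 205056

205056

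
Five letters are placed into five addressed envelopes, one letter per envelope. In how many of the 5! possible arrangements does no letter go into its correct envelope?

By inclusion-exclusion, !5 = Σ (-1)^k · 5!/k! for k=0..5
= 5! - 5!/1! + 5!/2! - 5!/3! + 5!/4! - 5!/5!
= 120 - 120 + 60 - 20 + 5 - 1
= 44

44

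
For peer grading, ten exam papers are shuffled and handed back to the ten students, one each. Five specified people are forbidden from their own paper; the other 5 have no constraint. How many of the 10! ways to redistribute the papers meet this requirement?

2170680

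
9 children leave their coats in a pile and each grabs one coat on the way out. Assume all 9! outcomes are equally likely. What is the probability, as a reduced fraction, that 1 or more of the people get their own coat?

28673/45360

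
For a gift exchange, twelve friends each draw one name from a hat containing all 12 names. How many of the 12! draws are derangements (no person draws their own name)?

176214841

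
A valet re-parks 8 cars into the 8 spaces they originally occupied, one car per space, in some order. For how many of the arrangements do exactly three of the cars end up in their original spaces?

2464

Choose which 3 of the 8 are fixed: C(8,3) = 56.
The remaining 5 must be deranged: !5 = 44.
Total: 56 × 44 = 2464.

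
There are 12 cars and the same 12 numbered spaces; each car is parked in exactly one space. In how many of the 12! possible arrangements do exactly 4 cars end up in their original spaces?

7342335

Pick the 4 fixed positions: C(12,4) = 495 ways.
The other 8 form a derangement: !8 = 14833.
Total: 495 × 14833 = 7342335.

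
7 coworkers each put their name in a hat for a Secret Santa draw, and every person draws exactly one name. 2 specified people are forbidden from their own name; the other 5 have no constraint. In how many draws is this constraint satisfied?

Inclusion-exclusion on the 2 forbidden self-matches:
Σ_{j=0}^{2} (-1)^j C(2,j)(7-j)!
= C(2,0)·7! - C(2,1)·6! + C(2,2)·5!
= 5040 - 1440 + 120
= 3720

3720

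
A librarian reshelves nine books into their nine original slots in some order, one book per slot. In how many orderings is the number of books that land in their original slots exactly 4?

Choose which 4 of the 9 are fixed: C(9,4) = 126.
The remaining 5 must be deranged: !5 = 44.
Total: 126 × 44 = 5544.

5544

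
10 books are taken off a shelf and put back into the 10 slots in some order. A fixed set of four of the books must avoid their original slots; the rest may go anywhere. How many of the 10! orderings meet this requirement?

Let A_j be the event that the j-th constrained one is fixed. By inclusion-exclusion over the 4 events:
Σ_{j=0}^{4} (-1)^j C(4,j)(10-j)!
= C(4,0)·10! - C(4,1)·9! + C(4,2)·8! - C(4,3)·7! + C(4,4)·6!
= 3628800 - 1451520 + 241920 - 20160 + 720
= 2399760

2399760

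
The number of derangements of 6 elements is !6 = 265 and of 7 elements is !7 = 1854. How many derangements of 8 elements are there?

!8 = (8-1)·(!7 + !6) = 7·(1854 + 265) = 7·2119 = 14833.

14833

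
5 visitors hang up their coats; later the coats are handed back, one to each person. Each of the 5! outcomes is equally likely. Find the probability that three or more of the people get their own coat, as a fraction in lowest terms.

11/120

Favorable outcomes: Σ_{i≥3} C(5,i)·!(5-i) = 10·1 + 5·0 + 1·1 = 11.
Total outcomes: 5! = 120.
Probability = 11/120 = 11/120.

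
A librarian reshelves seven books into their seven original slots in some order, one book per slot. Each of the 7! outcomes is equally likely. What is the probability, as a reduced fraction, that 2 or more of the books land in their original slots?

1331/5040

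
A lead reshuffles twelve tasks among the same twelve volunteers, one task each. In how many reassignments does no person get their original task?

176214841

By inclusion-exclusion, !12 = Σ (-1)^k · 12!/k! for k=0..12
= 12! - 12!/1! + 12!/2! - 12!/3! + 12!/4! - 12!/5! + 12!/6! - 12!/7! + 12!/8! - 12!/9! + 12!/10! - 12!/11! + 12!/12!
= 479001600 - 479001600 + 239500800 - 79833600 + 19958400 - 3991680 + 665280 - 95040 + 11880 - 1320 + 132 - 12 + 1
= 176214841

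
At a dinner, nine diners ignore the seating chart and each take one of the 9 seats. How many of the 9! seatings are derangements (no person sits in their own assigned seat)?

133496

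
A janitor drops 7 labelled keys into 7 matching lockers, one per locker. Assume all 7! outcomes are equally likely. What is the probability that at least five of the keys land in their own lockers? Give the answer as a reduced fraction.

Favorable outcomes: Σ_{i≥5} C(7,i)·!(7-i) = 21·1 + 7·0 + 1·1 = 22.
Total outcomes: 7! = 5040.
Probability = 22/5040 = 11/2520.

11/2520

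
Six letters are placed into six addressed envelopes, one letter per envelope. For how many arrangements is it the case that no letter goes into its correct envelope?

!6 = 6! · Σ_{k=0}^{6} (-1)^k/k!
= 6! - 6!/1! + 6!/2! - 6!/3! + 6!/4! - 6!/5! + 6!/6!
= 720 - 720 + 360 - 120 + 30 - 6 + 1
= 265

265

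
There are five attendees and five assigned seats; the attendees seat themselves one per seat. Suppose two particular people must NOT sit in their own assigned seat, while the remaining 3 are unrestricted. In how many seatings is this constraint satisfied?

Let A_j be the event that the j-th constrained one is fixed. By inclusion-exclusion over the 2 events:
Σ_{j=0}^{2} (-1)^j C(2,j)(5-j)!
= C(2,0)·5! - C(2,1)·4! + C(2,2)·3!
= 120 - 48 + 6
= 78

78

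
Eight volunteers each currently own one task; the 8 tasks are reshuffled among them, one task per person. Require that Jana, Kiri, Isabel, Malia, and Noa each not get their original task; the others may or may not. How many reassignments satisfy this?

Let A_j be the event that the j-th constrained one is fixed. By inclusion-exclusion over the 5 events:
Σ_{j=0}^{5} (-1)^j C(5,j)(8-j)!
= C(5,0)·8! - C(5,1)·7! + C(5,2)·6! - C(5,3)·5! + C(5,4)·4! - C(5,5)·3!
= 40320 - 25200 + 7200 - 1200 + 120 - 6
= 21234

21234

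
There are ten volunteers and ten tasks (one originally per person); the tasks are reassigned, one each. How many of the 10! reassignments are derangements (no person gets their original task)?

The subfactorial !10 = [10!/e] (nearest integer).
10! = 3628800, and 3628800/e ≈ 1334960.92, so !10 = 1334961.

1334961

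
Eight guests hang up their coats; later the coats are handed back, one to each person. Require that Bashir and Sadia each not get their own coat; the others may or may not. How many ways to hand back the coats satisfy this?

30960

Inclusion-exclusion on the 2 forbidden self-matches:
Σ_{j=0}^{2} (-1)^j C(2,j)(8-j)!
= C(2,0)·8! - C(2,1)·7! + C(2,2)·6!
= 40320 - 10080 + 720
= 30960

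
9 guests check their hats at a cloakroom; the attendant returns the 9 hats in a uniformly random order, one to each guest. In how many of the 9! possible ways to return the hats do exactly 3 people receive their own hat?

22260

Pick the 3 fixed positions: C(9,3) = 84 ways.
The remaining 6 must be deranged: !6 = 265.
Total: 84 × 265 = 22260.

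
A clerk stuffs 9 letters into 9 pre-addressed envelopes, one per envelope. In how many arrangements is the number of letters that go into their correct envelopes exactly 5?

Choose which 5 of the 9 are fixed: C(9,5) = 126.
The other 4 form a derangement: !4 = 9.
Total: 126 × 9 = 1134.

1134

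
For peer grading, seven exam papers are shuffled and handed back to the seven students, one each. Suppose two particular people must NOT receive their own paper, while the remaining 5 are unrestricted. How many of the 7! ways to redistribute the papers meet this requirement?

Let A_j be the event that the j-th constrained one is fixed. By inclusion-exclusion over the 2 events:
Σ_{j=0}^{2} (-1)^j C(2,j)(7-j)!
= C(2,0)·7! - C(2,1)·6! + C(2,2)·5!
= 5040 - 1440 + 120
= 3720

3720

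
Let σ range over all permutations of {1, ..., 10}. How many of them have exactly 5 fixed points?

11088

Choose which 5 of the 10 are fixed: C(10,5) = 252.
The remaining 5 must be deranged: !5 = 44.
Total: 252 × 44 = 11088.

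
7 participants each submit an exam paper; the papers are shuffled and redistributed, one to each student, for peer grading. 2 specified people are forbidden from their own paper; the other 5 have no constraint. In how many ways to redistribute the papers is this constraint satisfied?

3720

Inclusion-exclusion on the 2 forbidden self-matches:
Σ_{j=0}^{2} (-1)^j C(2,j)(7-j)!
= C(2,0)·7! - C(2,1)·6! + C(2,2)·5!
= 5040 - 1440 + 120
= 3720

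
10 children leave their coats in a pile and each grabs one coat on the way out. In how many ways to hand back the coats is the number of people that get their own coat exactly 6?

1890

Pick the 6 fixed positions: C(10,6) = 210 ways.
The remaining 4 must be deranged: !4 = 9.
Total: 210 × 9 = 1890.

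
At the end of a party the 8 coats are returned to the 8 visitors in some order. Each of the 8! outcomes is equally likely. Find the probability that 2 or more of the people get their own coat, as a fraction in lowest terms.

Favorable outcomes: Σ_{i≥2} C(8,i)·!(8-i) = 28·265 + 56·44 + 70·9 + 56·2 + 28·1 + 8·0 + 1·1 = 10655.
Total outcomes: 8! = 40320.
Probability = 10655/40320 = 2131/8064.

2131/8064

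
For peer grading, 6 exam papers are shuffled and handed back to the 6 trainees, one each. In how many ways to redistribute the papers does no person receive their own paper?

The number of derangements of 6 is !6 = Σ_{k=0}^{6} (-1)^k·6!/k!
= 6! - 6!/1! + 6!/2! - 6!/3! + 6!/4! - 6!/5! + 6!/6!
= 720 - 720 + 360 - 120 + 30 - 6 + 1
= 265

265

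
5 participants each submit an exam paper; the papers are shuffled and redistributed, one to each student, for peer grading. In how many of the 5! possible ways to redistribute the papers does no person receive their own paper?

44

The subfactorial !5 = [5!/e] (nearest integer).
5! = 120, and 120/e ≈ 44.15, so !5 = 44.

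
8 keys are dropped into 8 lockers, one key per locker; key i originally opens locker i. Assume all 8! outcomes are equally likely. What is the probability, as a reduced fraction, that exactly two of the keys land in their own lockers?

53/288

Favorable outcomes: C(8,2)·!6 = 28·265 = 7420.
Total outcomes: 8! = 40320.
Probability = 7420/40320 = 53/288.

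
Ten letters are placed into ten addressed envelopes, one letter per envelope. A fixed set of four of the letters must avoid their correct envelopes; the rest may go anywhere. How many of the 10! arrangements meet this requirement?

2399760

Inclusion-exclusion on the 4 forbidden self-matches:
Σ_{j=0}^{4} (-1)^j C(4,j)(10-j)!
= C(4,0)·10! - C(4,1)·9! + C(4,2)·8! - C(4,3)·7! + C(4,4)·6!
= 3628800 - 1451520 + 241920 - 20160 + 720
= 2399760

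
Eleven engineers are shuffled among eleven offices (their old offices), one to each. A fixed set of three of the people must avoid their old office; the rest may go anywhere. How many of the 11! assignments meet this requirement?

30078720

Let A_j be the event that the j-th constrained one is fixed. By inclusion-exclusion over the 3 events:
Σ_{j=0}^{3} (-1)^j C(3,j)(11-j)!
= C(3,0)·11! - C(3,1)·10! + C(3,2)·9! - C(3,3)·8!
= 39916800 - 10886400 + 1088640 - 40320
= 30078720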